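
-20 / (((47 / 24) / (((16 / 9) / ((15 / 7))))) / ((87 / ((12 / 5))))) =-129920 / 423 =-307.14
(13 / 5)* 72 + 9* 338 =16146 / 5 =3229.20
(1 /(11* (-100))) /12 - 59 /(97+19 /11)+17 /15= 426593 /796400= 0.54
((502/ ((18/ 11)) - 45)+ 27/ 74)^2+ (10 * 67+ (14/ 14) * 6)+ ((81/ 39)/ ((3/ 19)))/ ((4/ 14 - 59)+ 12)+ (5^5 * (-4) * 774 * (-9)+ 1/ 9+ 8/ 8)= 54771895477365661/ 628518852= 87144395.59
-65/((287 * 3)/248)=-16120/861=-18.72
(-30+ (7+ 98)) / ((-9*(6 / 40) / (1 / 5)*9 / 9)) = -11.11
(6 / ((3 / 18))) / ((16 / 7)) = 63 / 4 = 15.75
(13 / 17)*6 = 78 / 17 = 4.59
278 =278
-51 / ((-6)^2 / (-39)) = 221 / 4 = 55.25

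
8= 8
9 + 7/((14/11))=29/2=14.50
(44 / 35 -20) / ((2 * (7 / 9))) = -2952 / 245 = -12.05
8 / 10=4 / 5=0.80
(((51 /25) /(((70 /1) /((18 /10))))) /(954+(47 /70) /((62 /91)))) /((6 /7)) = 0.00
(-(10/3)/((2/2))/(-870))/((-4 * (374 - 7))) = -1/383148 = -0.00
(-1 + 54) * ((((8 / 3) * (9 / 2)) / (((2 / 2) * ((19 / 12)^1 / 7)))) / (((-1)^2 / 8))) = 427392 / 19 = 22494.32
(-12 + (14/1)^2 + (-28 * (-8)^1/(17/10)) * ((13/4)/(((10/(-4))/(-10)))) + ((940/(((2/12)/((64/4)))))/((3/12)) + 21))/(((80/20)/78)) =240588075/34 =7076119.85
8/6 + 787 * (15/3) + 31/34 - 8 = 3929.25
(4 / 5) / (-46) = -2 / 115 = -0.02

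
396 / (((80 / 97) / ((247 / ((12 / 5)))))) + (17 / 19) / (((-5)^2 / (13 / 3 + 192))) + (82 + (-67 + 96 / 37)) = 2195138609 / 44400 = 49440.06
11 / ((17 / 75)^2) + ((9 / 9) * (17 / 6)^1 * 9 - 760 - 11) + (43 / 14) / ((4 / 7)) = -1216169 / 2312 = -526.02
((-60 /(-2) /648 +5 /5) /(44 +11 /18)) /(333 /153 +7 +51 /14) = 119 /65043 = 0.00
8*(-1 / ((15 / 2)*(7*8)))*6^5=-5184 / 35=-148.11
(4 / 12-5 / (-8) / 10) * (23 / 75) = 437 / 3600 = 0.12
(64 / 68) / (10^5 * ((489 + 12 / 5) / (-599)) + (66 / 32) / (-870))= -44469760 / 3876163312013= -0.00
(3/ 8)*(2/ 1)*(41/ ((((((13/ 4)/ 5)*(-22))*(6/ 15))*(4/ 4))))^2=3151875/ 81796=38.53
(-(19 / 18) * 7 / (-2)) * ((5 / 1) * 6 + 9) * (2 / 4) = 1729 / 24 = 72.04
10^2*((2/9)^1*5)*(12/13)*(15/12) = 5000/39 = 128.21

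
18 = 18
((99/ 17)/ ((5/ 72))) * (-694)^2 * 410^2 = 115420869336960/ 17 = 6789462902174.12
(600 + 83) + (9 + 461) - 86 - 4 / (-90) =48017 / 45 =1067.04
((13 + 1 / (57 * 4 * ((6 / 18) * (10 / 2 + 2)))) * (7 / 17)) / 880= 0.01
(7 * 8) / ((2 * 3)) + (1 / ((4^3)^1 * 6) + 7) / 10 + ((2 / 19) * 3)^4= 1675371483 / 166810880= 10.04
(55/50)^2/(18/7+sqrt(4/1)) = 847/3200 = 0.26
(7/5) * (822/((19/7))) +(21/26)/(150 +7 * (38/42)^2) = 10274479593/24233170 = 423.98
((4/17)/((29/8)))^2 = 1024/243049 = 0.00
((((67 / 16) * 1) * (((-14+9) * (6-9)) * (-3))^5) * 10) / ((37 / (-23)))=1421789203125 / 296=4803341902.45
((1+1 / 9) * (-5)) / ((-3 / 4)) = 200 / 27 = 7.41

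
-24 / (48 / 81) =-81 / 2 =-40.50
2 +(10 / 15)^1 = 8 / 3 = 2.67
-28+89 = 61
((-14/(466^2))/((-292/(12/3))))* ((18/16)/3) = 21/63409552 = 0.00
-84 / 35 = -12 / 5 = -2.40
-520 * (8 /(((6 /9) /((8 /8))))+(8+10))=-15600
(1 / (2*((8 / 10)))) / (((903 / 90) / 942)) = 58.68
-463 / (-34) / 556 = 463 / 18904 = 0.02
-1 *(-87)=87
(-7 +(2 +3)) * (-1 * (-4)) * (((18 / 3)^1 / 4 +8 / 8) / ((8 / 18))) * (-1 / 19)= 45 / 19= 2.37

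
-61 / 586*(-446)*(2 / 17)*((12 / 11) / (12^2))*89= 1210667 / 328746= 3.68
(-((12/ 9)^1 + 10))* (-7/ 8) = 119/ 12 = 9.92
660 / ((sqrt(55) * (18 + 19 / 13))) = 4.57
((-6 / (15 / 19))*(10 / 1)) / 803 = -76 / 803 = -0.09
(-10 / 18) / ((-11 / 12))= 20 / 33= 0.61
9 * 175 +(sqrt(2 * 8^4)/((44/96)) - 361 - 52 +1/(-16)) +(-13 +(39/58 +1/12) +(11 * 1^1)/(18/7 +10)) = 1536 * sqrt(2)/11 +1601591/1392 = 1348.04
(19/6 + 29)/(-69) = -193/414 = -0.47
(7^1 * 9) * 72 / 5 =4536 / 5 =907.20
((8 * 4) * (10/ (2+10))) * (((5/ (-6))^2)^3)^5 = 4656612873077392578125/ 41451359947637504606208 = 0.11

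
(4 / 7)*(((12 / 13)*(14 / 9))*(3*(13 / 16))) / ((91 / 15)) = 0.33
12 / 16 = 3 / 4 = 0.75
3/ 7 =0.43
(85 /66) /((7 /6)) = 85 /77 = 1.10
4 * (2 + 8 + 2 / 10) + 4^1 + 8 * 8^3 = 20704 / 5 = 4140.80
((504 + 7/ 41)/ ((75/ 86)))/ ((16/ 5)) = 888853/ 4920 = 180.66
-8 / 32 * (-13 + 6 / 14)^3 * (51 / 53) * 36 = 312795648 / 18179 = 17206.43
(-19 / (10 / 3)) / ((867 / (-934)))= 8873 / 1445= 6.14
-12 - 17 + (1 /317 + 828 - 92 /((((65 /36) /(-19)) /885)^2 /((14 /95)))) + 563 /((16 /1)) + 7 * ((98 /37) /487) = -90809361125857213199 /77226550960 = -1175882646.54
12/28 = 3/7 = 0.43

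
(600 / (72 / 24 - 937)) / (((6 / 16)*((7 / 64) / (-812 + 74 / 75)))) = 124571648 / 9807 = 12702.32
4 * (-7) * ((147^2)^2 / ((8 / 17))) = -55566916839 / 2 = -27783458419.50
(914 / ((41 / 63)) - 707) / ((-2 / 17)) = -486115 / 82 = -5928.23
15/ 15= 1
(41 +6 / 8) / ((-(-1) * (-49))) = -167 / 196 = -0.85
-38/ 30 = -19/ 15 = -1.27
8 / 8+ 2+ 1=4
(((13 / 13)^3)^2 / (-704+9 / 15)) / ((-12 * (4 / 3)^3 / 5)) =225 / 900352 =0.00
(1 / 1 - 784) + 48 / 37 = -28923 / 37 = -781.70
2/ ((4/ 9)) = 9/ 2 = 4.50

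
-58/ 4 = -29/ 2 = -14.50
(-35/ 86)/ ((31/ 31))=-35/ 86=-0.41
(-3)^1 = -3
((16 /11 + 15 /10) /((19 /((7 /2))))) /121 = 455 /101156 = 0.00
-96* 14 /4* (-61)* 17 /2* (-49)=-8536584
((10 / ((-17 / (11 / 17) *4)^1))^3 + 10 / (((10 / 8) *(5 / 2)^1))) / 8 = 3088776957 / 7724022080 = 0.40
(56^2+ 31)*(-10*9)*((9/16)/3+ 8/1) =-18669465/8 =-2333683.12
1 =1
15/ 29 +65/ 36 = 2425/ 1044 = 2.32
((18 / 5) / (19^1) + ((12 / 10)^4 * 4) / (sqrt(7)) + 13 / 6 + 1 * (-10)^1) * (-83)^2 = -31061.61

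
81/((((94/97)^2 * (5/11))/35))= 58683933/8836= 6641.46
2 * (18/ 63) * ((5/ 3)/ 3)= 20/ 63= 0.32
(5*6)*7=210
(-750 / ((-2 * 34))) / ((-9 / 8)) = -9.80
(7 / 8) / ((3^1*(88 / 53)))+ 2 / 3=593 / 704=0.84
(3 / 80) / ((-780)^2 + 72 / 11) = 11 / 178465920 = 0.00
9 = 9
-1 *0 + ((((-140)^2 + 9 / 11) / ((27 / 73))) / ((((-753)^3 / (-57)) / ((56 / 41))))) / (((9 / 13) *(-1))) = -0.01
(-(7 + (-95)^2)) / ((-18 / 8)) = 36128 / 9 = 4014.22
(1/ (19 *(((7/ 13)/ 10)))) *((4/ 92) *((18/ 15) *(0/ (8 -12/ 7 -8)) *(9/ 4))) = 0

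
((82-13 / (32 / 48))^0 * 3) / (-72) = -1 / 24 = -0.04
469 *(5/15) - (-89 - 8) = 760/3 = 253.33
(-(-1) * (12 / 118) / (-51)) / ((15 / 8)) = -16 / 15045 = -0.00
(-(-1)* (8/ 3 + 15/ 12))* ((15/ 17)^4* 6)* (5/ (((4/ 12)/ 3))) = 107071875/ 167042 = 640.99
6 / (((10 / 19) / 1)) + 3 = 72 / 5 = 14.40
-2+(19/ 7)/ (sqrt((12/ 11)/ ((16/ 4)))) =-2+19*sqrt(33)/ 21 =3.20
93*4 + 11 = 383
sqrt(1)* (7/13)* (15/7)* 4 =60/13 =4.62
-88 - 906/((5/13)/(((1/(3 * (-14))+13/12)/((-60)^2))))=-22350707/252000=-88.69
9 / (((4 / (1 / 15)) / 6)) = 9 / 10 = 0.90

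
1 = 1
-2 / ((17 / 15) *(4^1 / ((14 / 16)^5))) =-252105 / 1114112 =-0.23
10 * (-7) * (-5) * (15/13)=5250/13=403.85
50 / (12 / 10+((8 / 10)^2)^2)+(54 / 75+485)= 6498554 / 12575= 516.78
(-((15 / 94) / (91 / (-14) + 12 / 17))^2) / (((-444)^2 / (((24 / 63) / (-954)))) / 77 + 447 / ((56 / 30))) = 0.00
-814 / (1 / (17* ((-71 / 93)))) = 982498 / 93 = 10564.49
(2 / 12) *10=5 / 3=1.67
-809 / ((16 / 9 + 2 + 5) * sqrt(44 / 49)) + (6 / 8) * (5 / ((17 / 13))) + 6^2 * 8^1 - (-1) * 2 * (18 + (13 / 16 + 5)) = 46035 / 136 - 50967 * sqrt(11) / 1738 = 241.23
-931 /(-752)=931 /752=1.24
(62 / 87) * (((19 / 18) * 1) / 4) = 589 / 3132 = 0.19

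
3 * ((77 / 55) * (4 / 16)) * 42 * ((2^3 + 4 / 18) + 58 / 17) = 8722 / 17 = 513.06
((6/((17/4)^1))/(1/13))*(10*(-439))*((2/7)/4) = -684840/119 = -5754.96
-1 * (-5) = 5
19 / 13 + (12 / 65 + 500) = 32607 / 65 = 501.65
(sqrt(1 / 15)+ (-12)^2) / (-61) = -144 / 61-sqrt(15) / 915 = -2.36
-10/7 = -1.43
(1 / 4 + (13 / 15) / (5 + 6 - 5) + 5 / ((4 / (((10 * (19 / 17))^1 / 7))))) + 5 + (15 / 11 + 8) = 3947549 / 235620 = 16.75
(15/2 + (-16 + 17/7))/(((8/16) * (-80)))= 17/112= 0.15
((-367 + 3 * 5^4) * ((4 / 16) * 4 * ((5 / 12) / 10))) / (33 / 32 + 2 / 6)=6032 / 131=46.05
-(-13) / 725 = 13 / 725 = 0.02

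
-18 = -18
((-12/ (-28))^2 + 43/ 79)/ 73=2818/ 282583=0.01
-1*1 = -1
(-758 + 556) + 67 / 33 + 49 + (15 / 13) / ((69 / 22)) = -1485988 / 9867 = -150.60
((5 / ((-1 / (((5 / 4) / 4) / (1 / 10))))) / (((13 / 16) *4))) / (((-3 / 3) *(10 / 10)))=125 / 26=4.81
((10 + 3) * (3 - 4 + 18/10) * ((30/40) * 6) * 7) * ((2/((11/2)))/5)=6552/275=23.83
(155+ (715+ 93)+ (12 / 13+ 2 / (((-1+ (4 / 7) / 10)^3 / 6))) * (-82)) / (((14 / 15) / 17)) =37544.72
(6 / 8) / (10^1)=3 / 40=0.08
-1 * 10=-10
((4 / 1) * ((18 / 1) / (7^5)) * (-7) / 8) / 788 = -9 / 1891988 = -0.00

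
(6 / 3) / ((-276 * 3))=-1 / 414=-0.00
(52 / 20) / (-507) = -1 / 195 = -0.01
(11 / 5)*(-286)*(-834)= 524752.80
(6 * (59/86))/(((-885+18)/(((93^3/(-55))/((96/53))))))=838408113/21871520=38.33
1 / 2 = 0.50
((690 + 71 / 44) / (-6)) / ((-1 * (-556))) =-30431 / 146784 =-0.21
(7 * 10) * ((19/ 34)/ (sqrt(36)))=665/ 102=6.52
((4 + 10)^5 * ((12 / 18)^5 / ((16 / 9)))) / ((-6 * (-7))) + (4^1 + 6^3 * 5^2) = 514556 / 81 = 6352.54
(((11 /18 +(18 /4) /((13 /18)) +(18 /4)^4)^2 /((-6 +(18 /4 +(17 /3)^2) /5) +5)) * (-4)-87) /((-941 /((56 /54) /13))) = 21335169800987 /2286800125272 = 9.33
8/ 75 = 0.11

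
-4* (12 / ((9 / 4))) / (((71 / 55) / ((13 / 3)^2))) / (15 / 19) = -2260544 / 5751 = -393.07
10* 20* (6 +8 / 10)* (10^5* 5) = 680000000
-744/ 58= -372/ 29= -12.83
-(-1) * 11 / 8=11 / 8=1.38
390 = 390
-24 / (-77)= 24 / 77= 0.31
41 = 41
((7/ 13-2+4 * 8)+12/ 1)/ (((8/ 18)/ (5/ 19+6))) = 592263/ 988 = 599.46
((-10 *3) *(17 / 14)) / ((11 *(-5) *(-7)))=-51 / 539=-0.09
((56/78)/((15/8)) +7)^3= 80565593759/200201625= 402.42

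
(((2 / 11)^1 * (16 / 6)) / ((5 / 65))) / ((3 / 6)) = 416 / 33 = 12.61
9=9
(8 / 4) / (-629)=-0.00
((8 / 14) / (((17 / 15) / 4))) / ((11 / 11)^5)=240 / 119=2.02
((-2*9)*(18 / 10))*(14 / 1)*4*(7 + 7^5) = -152536608 / 5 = -30507321.60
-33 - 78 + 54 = -57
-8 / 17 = -0.47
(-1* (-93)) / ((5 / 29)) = 2697 / 5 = 539.40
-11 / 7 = -1.57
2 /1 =2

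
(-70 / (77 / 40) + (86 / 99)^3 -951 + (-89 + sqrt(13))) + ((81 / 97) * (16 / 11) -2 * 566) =-2202.89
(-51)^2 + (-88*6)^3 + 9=-147195342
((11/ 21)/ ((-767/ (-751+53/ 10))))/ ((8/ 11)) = 902297/ 1288560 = 0.70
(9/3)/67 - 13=-868/67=-12.96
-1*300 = -300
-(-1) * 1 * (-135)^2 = 18225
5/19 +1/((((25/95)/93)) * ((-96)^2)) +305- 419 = -33181769/291840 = -113.70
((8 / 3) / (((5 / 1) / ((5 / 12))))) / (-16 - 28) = -1 / 198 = -0.01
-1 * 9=-9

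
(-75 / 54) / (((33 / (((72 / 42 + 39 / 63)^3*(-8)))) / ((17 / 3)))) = 583100 / 24057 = 24.24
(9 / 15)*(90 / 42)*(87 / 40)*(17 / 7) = 13311 / 1960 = 6.79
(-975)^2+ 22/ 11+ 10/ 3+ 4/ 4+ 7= 2851915/ 3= 950638.33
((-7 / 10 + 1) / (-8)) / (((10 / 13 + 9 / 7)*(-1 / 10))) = 273 / 1496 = 0.18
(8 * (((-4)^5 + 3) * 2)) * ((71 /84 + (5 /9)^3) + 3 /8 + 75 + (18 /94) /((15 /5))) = -299556043834 /239841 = -1248977.63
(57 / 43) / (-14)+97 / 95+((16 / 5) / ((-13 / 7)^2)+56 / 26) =38738003 / 9665110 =4.01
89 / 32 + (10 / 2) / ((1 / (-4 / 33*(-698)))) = 449657 / 1056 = 425.81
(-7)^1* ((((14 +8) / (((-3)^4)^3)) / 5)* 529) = -81466 / 2657205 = -0.03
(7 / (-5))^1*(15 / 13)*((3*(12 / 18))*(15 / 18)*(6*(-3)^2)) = -1890 / 13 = -145.38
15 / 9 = 1.67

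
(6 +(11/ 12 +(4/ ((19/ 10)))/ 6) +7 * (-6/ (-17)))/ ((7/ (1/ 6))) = 37745/ 162792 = 0.23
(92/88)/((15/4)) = 46/165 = 0.28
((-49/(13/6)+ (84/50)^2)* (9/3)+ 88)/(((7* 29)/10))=465092/329875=1.41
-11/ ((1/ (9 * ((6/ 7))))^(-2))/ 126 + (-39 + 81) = 2204419/ 52488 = 42.00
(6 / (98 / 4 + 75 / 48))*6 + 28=4084 / 139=29.38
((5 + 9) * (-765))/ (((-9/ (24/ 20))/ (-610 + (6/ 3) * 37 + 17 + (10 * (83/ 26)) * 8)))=-4893756/ 13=-376442.77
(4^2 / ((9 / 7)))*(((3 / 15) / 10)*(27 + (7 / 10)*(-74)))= -6944 / 1125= -6.17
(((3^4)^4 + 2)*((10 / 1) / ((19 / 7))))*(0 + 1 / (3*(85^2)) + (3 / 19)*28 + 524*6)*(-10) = -4329088321631276 / 867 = -4993181455168.72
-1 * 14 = -14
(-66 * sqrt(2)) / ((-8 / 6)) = 99 * sqrt(2) / 2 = 70.00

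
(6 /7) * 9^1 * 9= 486 /7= 69.43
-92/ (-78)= 46/ 39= 1.18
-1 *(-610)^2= -372100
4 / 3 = 1.33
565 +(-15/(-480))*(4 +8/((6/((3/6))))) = 27127/48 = 565.15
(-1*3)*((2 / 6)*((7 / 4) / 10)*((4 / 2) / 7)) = -1 / 20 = -0.05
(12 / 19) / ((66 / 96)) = 192 / 209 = 0.92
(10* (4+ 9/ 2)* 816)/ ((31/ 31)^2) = 69360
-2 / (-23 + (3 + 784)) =-1 / 382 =-0.00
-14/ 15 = -0.93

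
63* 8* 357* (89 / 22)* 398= 3186704808 / 11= 289700437.09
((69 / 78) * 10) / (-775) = -23 / 2015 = -0.01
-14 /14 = -1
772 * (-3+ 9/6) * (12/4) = -3474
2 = 2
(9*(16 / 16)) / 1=9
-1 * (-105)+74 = 179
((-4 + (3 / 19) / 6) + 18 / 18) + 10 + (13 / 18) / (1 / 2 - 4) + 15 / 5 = 9.82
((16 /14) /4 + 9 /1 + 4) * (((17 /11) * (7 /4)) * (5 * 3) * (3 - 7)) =-23715 /11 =-2155.91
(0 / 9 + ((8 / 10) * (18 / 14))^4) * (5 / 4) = 419904 / 300125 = 1.40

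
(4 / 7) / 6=2 / 21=0.10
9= 9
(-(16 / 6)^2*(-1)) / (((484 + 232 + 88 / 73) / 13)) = 15184 / 117801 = 0.13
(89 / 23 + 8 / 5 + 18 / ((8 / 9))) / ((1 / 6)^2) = 106479 / 115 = 925.90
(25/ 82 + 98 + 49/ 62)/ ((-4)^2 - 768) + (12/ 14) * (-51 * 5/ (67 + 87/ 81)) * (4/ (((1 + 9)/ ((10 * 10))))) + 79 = -152372700903/ 3074304968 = -49.56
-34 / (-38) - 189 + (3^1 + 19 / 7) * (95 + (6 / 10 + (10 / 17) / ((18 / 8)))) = 7319014 / 20349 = 359.67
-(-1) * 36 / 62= 18 / 31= 0.58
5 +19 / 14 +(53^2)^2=7890487.36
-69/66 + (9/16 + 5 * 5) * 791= 3558525/176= 20218.89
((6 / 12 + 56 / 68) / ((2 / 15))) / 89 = 675 / 6052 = 0.11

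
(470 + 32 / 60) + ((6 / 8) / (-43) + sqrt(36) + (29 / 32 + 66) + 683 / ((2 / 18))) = 138090313 / 20640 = 6690.42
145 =145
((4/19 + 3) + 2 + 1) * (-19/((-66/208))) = 12272/33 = 371.88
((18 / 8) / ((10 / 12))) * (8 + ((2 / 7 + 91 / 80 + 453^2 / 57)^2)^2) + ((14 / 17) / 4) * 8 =989810362476940634755722029736619 / 2178790300467200000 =454293541817537.32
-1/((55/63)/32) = -2016/55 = -36.65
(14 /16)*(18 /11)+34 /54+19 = 25021 /1188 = 21.06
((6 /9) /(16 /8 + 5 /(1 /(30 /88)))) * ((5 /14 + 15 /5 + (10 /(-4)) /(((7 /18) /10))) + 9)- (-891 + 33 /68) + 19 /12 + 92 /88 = 1131440575 /1280202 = 883.80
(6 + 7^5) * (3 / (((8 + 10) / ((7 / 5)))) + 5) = 2639641 / 30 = 87988.03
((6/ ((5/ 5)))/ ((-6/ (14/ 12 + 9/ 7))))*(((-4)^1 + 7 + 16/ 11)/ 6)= -721/ 396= -1.82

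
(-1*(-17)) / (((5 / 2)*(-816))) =-1 / 120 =-0.01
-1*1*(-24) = 24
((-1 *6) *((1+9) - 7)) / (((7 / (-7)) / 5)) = 90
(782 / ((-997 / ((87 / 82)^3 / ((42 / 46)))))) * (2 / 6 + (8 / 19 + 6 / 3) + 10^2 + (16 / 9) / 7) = -27043642484377 / 255891818588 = -105.68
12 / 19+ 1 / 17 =0.69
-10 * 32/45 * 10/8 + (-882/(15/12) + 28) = -30892/45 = -686.49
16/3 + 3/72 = 43/8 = 5.38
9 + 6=15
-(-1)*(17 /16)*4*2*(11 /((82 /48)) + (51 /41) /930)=1391569 /25420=54.74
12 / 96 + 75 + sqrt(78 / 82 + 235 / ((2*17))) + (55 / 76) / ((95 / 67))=sqrt(15279634) / 1394 + 218435 / 2888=78.44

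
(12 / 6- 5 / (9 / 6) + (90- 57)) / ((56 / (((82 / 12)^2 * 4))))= 159695 / 1512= 105.62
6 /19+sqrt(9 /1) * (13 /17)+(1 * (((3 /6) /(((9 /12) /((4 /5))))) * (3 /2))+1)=7122 /1615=4.41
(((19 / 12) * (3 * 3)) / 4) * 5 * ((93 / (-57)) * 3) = -1395 / 16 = -87.19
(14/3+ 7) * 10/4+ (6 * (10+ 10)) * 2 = 1615/6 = 269.17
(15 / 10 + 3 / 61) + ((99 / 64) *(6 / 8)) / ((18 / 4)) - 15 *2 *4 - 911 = -8035939 / 7808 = -1029.19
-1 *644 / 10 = -64.40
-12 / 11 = -1.09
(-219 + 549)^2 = 108900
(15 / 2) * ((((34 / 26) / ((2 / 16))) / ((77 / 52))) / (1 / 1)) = 4080 / 77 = 52.99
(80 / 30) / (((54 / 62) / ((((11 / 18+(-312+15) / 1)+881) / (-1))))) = -1304852 / 729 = -1789.92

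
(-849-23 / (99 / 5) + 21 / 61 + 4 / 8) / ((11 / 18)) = -10258055 / 7381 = -1389.79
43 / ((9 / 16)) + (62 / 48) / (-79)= 434723 / 5688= 76.43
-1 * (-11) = 11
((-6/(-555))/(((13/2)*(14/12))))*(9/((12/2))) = 0.00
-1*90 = -90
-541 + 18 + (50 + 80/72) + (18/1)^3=48241/9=5360.11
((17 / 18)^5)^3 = 2862423051509815793 / 6746640616477458432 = 0.42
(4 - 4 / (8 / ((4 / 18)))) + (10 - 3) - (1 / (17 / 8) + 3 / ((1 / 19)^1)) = -7127 / 153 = -46.58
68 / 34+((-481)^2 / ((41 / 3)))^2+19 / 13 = 6262765817202 / 21853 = 286586089.65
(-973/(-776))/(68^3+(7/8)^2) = 7784/1951998609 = 0.00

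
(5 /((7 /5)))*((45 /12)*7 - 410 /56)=6625 /98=67.60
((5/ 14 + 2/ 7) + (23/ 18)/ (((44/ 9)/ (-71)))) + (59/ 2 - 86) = -45839/ 616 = -74.41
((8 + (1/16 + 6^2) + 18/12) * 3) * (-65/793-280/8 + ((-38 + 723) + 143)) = 6611301/61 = 108381.98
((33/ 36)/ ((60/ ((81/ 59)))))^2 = 9801/ 22278400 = 0.00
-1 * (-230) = 230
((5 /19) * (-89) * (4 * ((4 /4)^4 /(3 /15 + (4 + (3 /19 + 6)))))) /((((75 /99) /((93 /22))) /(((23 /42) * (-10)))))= 317285 /1148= 276.38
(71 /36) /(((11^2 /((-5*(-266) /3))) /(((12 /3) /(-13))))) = -94430 /42471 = -2.22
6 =6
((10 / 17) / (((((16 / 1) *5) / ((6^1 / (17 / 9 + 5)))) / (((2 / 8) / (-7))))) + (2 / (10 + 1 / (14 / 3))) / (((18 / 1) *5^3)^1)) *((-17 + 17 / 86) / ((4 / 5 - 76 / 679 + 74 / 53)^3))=1522873851951294463145 / 5791812479216510483962368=0.00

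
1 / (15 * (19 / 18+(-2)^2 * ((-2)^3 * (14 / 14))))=-6 / 2785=-0.00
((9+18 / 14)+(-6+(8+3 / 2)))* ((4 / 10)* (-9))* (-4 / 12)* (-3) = -1737 / 35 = -49.63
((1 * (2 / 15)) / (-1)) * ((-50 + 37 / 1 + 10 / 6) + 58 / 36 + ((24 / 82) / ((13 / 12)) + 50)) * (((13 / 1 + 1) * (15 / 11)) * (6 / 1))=-10892476 / 17589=-619.28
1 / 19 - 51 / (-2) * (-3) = -2905 / 38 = -76.45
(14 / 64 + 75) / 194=2407 / 6208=0.39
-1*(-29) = 29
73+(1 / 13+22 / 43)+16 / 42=868328 / 11739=73.97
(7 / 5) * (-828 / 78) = -14.86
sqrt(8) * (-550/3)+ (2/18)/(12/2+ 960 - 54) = 1/8208 - 1100 * sqrt(2)/3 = -518.54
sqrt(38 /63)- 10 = -10 + sqrt(266) /21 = -9.22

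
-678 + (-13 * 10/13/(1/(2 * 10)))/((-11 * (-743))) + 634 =-359812/8173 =-44.02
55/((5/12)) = 132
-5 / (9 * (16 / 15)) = -25 / 48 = -0.52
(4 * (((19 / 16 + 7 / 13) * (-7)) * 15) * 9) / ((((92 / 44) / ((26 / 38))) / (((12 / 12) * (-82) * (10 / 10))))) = 153004005 / 874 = 175061.79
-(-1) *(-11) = -11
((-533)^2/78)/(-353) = -21853/2118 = -10.32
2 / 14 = 1 / 7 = 0.14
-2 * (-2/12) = 1/3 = 0.33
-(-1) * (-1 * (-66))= 66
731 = 731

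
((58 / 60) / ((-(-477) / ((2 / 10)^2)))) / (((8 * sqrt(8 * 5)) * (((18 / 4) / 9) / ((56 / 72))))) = 203 * sqrt(10) / 257580000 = 0.00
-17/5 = -3.40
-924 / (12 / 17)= -1309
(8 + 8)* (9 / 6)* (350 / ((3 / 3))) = 8400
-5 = -5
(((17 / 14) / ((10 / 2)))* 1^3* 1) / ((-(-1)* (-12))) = -17 / 840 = -0.02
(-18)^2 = 324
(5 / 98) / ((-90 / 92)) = -23 / 441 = -0.05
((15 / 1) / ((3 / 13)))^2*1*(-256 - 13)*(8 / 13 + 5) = -6382025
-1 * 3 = -3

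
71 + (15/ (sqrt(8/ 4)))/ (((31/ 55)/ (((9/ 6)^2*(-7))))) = 71- 51975*sqrt(2)/ 248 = -225.39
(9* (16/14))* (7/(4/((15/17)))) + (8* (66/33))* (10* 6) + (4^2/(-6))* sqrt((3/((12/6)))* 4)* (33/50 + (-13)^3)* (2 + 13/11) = 16590/17 + 3074876* sqrt(6)/165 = 46623.62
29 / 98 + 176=17277 / 98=176.30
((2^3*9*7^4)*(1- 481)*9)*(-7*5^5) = 16336404000000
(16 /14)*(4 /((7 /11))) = 352 /49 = 7.18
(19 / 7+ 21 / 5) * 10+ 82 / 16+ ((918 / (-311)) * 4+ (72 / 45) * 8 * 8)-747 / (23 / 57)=-3377589549 / 2002840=-1686.40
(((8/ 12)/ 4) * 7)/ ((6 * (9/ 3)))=7/ 108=0.06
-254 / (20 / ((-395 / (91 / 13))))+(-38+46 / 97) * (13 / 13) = 679.12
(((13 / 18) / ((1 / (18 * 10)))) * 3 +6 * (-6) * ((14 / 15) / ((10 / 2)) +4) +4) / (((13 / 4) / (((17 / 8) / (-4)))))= -51697 / 1300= -39.77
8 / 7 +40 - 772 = -5116 / 7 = -730.86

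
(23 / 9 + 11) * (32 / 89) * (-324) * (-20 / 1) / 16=175680 / 89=1973.93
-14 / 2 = -7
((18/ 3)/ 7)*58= 348/ 7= 49.71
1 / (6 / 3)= 1 / 2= 0.50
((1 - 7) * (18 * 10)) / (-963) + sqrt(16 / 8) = 120 / 107 + sqrt(2) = 2.54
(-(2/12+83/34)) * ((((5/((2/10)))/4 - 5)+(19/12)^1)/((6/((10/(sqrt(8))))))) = -665 * sqrt(2)/216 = -4.35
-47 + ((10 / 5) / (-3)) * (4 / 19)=-2687 / 57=-47.14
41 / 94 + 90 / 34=4927 / 1598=3.08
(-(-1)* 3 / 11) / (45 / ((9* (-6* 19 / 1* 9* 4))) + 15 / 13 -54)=-160056 / 31014643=-0.01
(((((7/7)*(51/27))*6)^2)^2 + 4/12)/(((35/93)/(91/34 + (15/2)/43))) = 12333485036/98685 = 124978.32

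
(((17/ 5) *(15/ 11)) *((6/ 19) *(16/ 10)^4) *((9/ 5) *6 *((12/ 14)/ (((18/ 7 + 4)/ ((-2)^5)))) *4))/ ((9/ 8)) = -23102226432/ 15021875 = -1537.91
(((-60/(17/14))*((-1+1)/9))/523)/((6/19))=0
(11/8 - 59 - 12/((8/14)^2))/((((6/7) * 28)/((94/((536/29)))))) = -20.00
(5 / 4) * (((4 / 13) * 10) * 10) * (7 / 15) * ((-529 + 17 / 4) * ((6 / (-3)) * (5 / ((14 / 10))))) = 2623750 / 39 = 67275.64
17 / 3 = 5.67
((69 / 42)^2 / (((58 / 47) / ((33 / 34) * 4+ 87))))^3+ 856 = 56688292613369747131271 / 7217702194121216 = 7854063.67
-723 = -723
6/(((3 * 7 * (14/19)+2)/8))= 228/83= 2.75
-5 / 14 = -0.36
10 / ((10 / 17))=17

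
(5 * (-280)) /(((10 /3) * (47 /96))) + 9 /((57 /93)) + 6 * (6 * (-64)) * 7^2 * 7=-706465863 /893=-791115.19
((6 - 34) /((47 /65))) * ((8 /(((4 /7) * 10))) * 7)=-379.49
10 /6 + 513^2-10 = 789482 /3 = 263160.67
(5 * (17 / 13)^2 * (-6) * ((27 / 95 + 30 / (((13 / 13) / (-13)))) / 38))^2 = 1030342013321481 / 3722098081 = 276817.53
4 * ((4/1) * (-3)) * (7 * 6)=-2016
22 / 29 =0.76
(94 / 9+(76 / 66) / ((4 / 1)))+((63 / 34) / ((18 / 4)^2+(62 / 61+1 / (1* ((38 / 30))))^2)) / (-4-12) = 18246069542903 / 1700884998648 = 10.73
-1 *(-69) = 69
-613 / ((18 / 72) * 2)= -1226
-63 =-63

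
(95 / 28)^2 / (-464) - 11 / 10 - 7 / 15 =-8684111 / 5456640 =-1.59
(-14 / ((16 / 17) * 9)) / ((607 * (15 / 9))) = -119 / 72840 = -0.00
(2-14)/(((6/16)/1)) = -32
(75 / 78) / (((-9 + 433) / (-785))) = -19625 / 11024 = -1.78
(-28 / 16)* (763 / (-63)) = 763 / 36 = 21.19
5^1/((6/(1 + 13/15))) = 1.56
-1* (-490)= 490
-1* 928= -928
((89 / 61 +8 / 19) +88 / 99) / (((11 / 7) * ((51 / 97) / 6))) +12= 32.11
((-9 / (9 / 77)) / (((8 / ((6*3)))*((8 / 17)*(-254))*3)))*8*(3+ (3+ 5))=43197 / 1016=42.52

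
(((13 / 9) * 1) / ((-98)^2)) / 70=13 / 6050520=0.00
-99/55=-9/5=-1.80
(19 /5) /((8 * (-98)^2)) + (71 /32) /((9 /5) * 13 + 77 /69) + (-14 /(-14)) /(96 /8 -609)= 172402011389 /1939787492160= 0.09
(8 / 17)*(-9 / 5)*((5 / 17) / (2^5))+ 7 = 8083 / 1156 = 6.99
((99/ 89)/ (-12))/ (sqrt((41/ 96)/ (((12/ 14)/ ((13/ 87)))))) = -0.34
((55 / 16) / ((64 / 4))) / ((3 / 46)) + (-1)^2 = 1649 / 384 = 4.29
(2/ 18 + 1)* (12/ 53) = 40/ 159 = 0.25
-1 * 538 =-538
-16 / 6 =-8 / 3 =-2.67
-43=-43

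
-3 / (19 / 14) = -2.21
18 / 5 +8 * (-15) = -582 / 5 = -116.40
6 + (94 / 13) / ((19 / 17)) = 3080 / 247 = 12.47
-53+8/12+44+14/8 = -79/12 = -6.58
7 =7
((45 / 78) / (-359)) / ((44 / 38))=-285 / 205348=-0.00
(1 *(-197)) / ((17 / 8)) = -1576 / 17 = -92.71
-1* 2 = -2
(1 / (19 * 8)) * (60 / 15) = 1 / 38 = 0.03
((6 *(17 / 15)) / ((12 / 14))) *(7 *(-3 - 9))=-3332 / 5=-666.40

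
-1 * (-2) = 2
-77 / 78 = -0.99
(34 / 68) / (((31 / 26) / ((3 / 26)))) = 3 / 62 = 0.05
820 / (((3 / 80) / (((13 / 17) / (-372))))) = -213200 / 4743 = -44.95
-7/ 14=-1/ 2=-0.50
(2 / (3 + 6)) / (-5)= -2 / 45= -0.04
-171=-171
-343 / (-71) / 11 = 343 / 781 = 0.44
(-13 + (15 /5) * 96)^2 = 75625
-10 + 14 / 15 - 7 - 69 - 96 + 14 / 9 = -8078 / 45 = -179.51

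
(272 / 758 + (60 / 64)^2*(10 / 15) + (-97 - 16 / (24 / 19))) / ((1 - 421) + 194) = 15822949 / 32891136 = 0.48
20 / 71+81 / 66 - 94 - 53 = -227257 / 1562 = -145.49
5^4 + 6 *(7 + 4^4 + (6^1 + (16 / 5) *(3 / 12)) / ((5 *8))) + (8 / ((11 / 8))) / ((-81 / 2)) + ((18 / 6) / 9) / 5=98185661 / 44550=2203.94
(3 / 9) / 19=1 / 57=0.02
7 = 7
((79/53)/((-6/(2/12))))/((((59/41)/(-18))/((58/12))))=93931/37524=2.50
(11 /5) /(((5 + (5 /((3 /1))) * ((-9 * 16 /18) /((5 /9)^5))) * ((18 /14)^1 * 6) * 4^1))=-9625 /33337224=-0.00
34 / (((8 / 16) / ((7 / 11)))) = 476 / 11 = 43.27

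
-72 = -72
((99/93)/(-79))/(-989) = 33/2422061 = 0.00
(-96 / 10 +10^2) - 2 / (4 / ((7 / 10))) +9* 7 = 3061 / 20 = 153.05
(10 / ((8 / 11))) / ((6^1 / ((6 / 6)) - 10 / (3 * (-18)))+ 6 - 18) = -1485 / 628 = -2.36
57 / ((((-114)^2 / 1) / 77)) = 77 / 228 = 0.34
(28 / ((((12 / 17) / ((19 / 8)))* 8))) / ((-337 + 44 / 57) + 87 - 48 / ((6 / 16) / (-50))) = 42959 / 22438016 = 0.00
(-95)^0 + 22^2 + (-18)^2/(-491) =484.34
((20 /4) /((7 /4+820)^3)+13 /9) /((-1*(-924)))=461681494619 /295334098869348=0.00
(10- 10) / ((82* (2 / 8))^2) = 0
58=58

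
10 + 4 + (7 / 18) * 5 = 287 / 18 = 15.94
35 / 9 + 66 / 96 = 659 / 144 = 4.58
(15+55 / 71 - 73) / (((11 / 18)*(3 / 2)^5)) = -260032 / 21087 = -12.33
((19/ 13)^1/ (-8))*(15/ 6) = -95/ 208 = -0.46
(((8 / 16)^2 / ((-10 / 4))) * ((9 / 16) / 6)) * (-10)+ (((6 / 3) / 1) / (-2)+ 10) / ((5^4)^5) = 286102294922163 / 3051757812500000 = 0.09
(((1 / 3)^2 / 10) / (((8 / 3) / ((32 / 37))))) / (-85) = -2 / 47175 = -0.00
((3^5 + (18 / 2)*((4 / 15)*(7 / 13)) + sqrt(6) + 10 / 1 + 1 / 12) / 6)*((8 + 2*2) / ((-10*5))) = -198413 / 19500 - sqrt(6) / 25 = -10.27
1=1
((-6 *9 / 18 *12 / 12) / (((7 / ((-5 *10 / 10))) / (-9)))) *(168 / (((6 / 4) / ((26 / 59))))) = -56160 / 59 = -951.86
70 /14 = 5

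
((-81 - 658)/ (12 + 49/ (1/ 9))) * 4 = -2956/ 453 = -6.53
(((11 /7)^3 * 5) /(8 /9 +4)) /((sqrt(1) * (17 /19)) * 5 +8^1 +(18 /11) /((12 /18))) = 75867 /285376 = 0.27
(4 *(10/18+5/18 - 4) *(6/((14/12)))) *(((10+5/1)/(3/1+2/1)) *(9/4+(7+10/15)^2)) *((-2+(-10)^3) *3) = 250958916/7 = 35851273.71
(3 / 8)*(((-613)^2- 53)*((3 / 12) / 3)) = 93929 / 8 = 11741.12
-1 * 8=-8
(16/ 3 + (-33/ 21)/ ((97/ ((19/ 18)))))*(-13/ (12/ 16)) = -1689350/ 18333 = -92.15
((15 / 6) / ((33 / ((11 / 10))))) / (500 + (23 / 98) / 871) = 42679 / 256074138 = 0.00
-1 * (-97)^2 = -9409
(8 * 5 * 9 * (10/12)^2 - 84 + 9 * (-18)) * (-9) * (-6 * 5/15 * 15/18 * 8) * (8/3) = 1280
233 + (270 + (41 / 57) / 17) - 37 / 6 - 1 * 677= -349081 / 1938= -180.12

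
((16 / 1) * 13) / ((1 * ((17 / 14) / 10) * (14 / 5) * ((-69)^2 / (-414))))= -20800 / 391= -53.20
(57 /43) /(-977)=-57 /42011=-0.00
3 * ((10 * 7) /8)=105 /4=26.25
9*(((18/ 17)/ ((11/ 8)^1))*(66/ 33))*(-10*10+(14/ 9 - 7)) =-273312/ 187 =-1461.56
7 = 7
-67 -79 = -146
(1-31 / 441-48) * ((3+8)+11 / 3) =-913352 / 1323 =-690.36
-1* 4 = -4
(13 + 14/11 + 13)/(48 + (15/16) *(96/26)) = 1300/2453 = 0.53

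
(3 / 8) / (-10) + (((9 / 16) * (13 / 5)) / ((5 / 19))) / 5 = 537 / 500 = 1.07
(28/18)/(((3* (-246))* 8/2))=-7/13284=-0.00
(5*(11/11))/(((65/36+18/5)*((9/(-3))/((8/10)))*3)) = -80/973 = -0.08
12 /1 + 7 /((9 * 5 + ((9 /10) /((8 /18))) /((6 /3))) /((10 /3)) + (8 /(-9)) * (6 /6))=1166244 /92987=12.54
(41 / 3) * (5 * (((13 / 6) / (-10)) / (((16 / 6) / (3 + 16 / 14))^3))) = -38998011 / 702464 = -55.52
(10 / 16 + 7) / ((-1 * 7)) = -61 / 56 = -1.09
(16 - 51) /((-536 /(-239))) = -8365 /536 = -15.61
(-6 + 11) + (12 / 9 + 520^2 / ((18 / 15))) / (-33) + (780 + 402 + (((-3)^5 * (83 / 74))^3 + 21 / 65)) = -52810786027359179 / 2607616440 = -20252513.07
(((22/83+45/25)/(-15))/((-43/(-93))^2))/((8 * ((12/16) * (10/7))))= -0.08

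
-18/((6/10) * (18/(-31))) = 155/3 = 51.67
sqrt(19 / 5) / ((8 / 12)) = 3 *sqrt(95) / 10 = 2.92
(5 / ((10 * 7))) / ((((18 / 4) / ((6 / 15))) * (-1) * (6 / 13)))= -13 / 945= -0.01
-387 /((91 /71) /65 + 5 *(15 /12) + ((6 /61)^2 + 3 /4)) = -511209585 /9285512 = -55.05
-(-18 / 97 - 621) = 621.19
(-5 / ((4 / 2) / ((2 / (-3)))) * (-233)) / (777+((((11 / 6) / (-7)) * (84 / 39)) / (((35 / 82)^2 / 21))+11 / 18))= -0.54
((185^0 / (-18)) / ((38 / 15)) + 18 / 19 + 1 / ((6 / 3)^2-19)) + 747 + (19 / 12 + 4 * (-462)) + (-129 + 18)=-114908 / 95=-1209.56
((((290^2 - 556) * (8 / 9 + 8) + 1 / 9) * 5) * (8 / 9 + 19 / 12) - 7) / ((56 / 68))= 50560797809 / 4536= 11146560.36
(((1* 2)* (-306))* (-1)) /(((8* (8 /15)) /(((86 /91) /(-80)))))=-1.69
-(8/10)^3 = -64/125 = -0.51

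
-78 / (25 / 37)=-2886 / 25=-115.44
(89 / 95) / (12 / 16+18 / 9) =356 / 1045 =0.34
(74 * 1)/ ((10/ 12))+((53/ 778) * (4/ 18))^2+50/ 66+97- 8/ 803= 9180366114457/ 49211859015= 186.55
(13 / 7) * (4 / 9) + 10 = 682 / 63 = 10.83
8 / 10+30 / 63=134 / 105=1.28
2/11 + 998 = 10980/11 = 998.18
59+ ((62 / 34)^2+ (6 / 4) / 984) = 11816161 / 189584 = 62.33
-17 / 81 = -0.21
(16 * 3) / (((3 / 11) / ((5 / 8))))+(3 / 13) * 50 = 121.54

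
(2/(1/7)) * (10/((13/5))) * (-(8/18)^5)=-716800/767637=-0.93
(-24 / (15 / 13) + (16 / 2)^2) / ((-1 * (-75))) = 72 / 125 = 0.58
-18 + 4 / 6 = -17.33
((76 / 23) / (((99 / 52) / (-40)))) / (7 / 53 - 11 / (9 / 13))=2094560 / 475387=4.41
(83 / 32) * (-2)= -83 / 16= -5.19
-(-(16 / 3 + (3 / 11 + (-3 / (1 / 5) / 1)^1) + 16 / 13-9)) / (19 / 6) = -14726 / 2717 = -5.42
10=10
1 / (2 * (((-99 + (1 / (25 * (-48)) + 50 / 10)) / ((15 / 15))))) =-600 / 112801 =-0.01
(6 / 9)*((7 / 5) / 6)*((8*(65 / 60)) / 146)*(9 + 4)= 1183 / 9855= 0.12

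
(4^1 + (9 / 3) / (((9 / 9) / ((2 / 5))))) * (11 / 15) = 286 / 75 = 3.81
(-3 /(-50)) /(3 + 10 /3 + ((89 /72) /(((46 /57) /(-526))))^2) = 457056 /4944734277025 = 0.00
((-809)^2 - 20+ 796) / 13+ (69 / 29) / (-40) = 50404.33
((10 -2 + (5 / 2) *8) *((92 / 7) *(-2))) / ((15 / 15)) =-736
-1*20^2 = -400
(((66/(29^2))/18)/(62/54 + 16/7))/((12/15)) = 315/198476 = 0.00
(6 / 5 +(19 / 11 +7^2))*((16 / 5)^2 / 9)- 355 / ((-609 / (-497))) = -9196409 / 39875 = -230.63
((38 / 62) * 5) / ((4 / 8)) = 190 / 31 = 6.13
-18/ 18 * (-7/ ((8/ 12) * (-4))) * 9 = -189/ 8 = -23.62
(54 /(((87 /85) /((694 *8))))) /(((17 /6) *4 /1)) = 749520 /29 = 25845.52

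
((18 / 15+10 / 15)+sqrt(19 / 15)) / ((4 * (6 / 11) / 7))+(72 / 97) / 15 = 9.65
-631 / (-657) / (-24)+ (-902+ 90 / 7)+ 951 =6823127 / 110376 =61.82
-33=-33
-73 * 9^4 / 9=-53217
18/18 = 1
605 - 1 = 604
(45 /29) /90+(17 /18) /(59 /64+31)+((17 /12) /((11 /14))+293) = 1729427983 /5865453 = 294.85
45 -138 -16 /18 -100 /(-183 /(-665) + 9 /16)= -5702495 /26739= -213.27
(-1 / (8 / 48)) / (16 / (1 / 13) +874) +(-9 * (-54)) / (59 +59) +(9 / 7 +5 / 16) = 20417533 / 3574928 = 5.71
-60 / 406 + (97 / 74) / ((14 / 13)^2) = 413237 / 420616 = 0.98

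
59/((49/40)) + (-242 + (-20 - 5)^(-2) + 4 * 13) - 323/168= -105661949/735000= -143.76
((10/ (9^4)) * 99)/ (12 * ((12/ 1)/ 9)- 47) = -110/ 22599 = -0.00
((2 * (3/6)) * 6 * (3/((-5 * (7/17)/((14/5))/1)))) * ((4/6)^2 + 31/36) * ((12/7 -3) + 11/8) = -799/280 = -2.85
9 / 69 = 0.13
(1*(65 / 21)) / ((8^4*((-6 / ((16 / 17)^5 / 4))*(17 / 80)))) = -0.00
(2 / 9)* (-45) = -10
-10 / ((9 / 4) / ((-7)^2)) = -1960 / 9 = -217.78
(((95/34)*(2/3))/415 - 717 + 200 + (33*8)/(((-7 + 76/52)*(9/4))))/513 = -20503070/19543761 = -1.05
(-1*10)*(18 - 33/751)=-134850/751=-179.56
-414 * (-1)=414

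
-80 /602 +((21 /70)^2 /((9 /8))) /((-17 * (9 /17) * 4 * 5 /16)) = -47408 /338625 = -0.14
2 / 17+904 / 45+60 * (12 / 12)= 61358 / 765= 80.21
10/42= 5/21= 0.24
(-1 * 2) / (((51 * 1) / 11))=-22 / 51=-0.43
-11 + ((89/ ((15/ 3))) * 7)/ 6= 9.77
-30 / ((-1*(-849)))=-10 / 283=-0.04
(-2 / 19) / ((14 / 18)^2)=-162 / 931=-0.17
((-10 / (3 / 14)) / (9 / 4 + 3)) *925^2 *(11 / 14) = -376475000 / 63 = -5975793.65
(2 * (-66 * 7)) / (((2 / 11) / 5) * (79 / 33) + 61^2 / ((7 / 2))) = -2934855 / 3377084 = -0.87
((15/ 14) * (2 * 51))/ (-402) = -255/ 938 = -0.27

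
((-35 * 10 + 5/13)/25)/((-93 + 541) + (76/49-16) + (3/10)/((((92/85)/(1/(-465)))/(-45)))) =-254061864/7876912745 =-0.03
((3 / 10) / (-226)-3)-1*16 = -42943 / 2260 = -19.00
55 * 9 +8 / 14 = 3469 / 7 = 495.57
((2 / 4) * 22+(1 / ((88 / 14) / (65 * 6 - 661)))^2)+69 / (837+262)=3978409179 / 2127664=1869.85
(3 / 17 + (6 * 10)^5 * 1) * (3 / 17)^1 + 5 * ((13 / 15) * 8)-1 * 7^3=118972532702 / 867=137223221.11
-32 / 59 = -0.54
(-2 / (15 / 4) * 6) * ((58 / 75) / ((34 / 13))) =-6032 / 6375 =-0.95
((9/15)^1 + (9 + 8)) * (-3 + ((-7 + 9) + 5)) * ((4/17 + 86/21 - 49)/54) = -2806672/48195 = -58.24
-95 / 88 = -1.08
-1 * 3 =-3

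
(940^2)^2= 780748960000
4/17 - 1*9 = -149/17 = -8.76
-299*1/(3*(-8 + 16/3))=299/8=37.38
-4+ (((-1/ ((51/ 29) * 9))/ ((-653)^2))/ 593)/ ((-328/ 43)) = -152274638264449/ 38068659566424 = -4.00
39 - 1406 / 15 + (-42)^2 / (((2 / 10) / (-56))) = -7409621 / 15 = -493974.73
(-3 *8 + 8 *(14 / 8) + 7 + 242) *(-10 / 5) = -478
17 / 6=2.83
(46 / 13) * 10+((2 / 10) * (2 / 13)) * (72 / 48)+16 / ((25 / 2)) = 11931 / 325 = 36.71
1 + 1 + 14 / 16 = 2.88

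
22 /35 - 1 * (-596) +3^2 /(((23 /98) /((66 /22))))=572896 /805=711.67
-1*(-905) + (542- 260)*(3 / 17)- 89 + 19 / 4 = 59195 / 68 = 870.51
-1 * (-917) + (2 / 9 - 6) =8201 / 9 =911.22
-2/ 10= -1/ 5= -0.20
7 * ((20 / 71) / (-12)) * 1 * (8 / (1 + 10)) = -0.12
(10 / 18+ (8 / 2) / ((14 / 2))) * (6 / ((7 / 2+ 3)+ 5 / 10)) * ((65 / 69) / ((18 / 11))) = 50765 / 91287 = 0.56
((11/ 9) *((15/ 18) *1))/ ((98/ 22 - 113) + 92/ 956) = -0.01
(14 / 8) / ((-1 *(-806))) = 7 / 3224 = 0.00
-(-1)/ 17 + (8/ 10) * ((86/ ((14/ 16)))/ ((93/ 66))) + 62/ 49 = 57.13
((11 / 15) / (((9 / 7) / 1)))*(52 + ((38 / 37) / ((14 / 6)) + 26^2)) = 2075326 / 4995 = 415.48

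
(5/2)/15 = 1/6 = 0.17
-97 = -97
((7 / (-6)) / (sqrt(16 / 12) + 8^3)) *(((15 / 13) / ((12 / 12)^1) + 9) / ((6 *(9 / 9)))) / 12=-2464 / 7667673 + 77 *sqrt(3) / 184024152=-0.00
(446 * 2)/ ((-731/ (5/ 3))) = -4460/ 2193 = -2.03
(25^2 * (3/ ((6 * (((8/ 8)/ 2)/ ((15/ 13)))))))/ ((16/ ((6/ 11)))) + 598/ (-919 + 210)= 19256513/ 811096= 23.74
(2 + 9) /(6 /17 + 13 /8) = 1496 /269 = 5.56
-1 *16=-16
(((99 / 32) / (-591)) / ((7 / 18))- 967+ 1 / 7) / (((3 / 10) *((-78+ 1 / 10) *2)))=177775275 / 8593928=20.69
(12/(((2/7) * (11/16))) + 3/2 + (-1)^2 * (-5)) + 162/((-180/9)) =2722/55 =49.49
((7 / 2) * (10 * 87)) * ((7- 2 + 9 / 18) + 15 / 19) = 727755 / 38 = 19151.45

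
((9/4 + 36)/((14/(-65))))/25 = -1989/280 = -7.10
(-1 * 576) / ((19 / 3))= -1728 / 19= -90.95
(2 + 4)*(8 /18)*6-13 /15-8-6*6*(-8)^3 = 18439.13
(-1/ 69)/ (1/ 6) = -2/ 23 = -0.09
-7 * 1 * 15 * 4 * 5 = -2100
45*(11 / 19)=495 / 19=26.05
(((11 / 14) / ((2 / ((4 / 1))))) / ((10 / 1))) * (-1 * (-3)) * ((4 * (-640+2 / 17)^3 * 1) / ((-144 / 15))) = 252843516387 / 4913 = 51464180.01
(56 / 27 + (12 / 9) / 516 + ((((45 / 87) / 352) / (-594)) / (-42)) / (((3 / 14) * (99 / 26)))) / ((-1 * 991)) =-80405734091 / 38370341994336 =-0.00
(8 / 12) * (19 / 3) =38 / 9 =4.22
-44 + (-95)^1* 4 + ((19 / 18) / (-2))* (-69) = -4651 / 12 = -387.58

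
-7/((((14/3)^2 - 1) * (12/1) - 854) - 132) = 21/2210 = 0.01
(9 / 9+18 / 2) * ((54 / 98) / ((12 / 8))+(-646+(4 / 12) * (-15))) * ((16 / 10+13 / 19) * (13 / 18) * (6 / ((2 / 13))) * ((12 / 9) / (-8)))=55674853 / 798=69767.99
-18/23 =-0.78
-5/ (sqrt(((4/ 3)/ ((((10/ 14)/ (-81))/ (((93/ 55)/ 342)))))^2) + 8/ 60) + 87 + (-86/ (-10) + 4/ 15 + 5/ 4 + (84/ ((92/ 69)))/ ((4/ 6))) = 38512019/ 207120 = 185.94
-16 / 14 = -8 / 7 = -1.14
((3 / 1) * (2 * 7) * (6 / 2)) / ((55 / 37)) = 84.76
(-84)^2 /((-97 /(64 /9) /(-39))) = 1956864 /97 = 20173.86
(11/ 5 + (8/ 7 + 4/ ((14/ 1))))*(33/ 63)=1397/ 735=1.90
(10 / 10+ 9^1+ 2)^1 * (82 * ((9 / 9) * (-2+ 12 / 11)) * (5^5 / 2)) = -15375000 / 11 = -1397727.27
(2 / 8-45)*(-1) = 179 / 4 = 44.75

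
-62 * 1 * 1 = -62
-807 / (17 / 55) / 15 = -174.06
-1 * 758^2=-574564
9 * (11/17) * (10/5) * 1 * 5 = 990/17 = 58.24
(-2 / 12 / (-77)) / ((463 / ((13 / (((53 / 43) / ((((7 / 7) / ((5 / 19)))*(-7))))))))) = -10621 / 8097870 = -0.00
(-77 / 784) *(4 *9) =-99 / 28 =-3.54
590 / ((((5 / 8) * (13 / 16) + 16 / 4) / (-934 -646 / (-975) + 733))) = -2950249216 / 112515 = -26220.94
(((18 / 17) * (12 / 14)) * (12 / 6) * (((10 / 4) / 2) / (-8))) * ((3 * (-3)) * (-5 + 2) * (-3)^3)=98415 / 476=206.75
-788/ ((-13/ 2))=1576/ 13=121.23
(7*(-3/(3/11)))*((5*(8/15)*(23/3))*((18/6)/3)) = -14168/9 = -1574.22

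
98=98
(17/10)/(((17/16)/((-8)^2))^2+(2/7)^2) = 20.75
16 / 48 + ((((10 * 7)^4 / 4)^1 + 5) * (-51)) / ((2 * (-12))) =306127763 / 24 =12755323.46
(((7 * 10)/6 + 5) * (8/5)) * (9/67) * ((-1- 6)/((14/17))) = -2040/67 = -30.45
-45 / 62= -0.73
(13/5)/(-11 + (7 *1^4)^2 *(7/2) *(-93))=-0.00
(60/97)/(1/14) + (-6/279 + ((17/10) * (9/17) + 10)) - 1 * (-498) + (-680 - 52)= -214.46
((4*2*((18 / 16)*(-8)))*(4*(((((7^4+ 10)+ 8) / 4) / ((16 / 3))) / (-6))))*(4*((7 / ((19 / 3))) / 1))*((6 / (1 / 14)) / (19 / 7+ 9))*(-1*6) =-19670364 / 19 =-1035282.32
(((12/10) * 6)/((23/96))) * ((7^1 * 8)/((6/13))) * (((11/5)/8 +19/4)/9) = 1170624/575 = 2035.87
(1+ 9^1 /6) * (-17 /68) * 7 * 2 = -35 /4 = -8.75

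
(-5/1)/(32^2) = -0.00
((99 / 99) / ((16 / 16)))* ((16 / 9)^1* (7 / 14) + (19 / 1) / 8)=235 / 72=3.26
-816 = -816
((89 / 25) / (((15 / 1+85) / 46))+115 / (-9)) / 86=-125327 / 967500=-0.13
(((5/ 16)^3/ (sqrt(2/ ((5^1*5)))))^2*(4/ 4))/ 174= 390625/ 5838471168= 0.00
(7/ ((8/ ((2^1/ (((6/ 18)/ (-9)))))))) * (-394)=37233/ 2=18616.50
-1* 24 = -24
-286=-286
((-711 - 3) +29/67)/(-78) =47809/5226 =9.15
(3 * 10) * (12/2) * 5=900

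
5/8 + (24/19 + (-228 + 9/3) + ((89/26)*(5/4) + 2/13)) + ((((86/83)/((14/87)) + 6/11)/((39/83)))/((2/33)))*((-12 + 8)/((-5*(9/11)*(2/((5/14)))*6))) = -23042636/108927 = -211.54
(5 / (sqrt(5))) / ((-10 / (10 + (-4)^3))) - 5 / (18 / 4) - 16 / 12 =-22 / 9 + 27 *sqrt(5) / 5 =9.63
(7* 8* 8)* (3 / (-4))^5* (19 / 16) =-32319 / 256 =-126.25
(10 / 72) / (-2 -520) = -5 / 18792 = -0.00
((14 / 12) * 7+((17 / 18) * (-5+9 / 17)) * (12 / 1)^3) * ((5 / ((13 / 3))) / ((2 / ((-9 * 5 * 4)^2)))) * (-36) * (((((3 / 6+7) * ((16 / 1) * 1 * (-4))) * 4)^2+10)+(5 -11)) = 235022875278264000 / 13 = 18078682713712615.38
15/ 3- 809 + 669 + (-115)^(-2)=-135.00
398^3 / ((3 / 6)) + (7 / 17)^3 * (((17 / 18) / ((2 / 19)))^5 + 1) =126093643.34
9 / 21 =0.43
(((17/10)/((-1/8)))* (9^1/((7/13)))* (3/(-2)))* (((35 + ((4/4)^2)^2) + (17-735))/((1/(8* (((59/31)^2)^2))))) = -25451111166624/1042685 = -24409204.28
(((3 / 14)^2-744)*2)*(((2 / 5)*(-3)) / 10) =87489 / 490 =178.55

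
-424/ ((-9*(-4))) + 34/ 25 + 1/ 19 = -44311/ 4275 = -10.37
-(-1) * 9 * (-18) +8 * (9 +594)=4662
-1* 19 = -19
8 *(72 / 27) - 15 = 19 / 3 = 6.33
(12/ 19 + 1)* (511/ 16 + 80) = 55521/ 304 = 182.63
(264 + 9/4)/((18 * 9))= 355/216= 1.64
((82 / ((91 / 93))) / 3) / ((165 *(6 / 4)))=5084 / 45045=0.11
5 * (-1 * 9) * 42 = -1890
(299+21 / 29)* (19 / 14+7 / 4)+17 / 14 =1865 / 2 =932.50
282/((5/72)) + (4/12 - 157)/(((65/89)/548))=-22130984/195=-113492.23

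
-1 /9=-0.11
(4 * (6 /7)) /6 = 4 /7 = 0.57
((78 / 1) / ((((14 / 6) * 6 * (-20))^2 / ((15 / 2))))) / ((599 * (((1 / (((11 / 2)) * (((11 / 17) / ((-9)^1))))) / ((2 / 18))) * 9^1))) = -1573 / 25866449280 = -0.00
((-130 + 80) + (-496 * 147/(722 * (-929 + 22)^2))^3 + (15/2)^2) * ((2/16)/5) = 654794973252809559421011961/4190687828819221538180091040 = 0.16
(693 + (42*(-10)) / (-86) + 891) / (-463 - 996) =-68322 / 62737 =-1.09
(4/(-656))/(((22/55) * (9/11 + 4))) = -55/17384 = -0.00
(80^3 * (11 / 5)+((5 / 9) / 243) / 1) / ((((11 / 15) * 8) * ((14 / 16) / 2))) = 438857.14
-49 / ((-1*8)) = 49 / 8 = 6.12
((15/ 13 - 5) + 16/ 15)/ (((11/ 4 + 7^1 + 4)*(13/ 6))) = -4336/ 46475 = -0.09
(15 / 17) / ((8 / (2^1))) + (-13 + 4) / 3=-189 / 68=-2.78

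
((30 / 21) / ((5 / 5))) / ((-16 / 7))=-5 / 8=-0.62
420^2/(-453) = -58800/151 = -389.40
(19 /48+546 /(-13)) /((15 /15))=-1997 /48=-41.60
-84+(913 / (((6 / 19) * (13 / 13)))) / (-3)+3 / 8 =-75409 / 72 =-1047.35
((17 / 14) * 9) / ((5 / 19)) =2907 / 70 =41.53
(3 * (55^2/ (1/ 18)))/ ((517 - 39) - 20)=81675/ 229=356.66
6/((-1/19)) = -114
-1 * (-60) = 60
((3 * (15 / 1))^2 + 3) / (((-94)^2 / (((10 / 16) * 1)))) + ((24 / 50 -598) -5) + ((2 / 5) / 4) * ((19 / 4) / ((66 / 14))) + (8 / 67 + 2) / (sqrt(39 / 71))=-1097602466 / 1822425 + 142 * sqrt(2769) / 2613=-599.42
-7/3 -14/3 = -7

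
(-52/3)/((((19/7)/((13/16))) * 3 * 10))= -1183/6840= -0.17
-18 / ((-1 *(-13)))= -18 / 13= -1.38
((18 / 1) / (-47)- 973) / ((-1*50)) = 45749 / 2350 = 19.47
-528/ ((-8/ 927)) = 61182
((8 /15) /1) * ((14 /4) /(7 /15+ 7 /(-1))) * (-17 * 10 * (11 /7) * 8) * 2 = 59840 /49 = 1221.22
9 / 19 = 0.47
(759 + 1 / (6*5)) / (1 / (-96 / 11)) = -364336 / 55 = -6624.29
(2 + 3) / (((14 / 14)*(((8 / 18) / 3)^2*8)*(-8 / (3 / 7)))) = -10935 / 7168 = -1.53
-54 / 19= -2.84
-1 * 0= 0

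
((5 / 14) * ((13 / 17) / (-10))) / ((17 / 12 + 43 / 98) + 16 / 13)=-3549 / 401047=-0.01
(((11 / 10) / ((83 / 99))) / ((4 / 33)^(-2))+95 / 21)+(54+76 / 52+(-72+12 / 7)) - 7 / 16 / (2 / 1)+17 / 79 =-2945623943 / 286409760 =-10.28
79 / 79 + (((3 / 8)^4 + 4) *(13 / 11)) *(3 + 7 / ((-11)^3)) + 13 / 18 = 4304089069 / 269862912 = 15.95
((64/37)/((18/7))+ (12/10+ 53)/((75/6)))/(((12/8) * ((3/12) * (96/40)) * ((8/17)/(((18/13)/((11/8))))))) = 14177048/1190475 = 11.91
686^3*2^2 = 1291315424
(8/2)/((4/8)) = 8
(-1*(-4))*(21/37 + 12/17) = 3204/629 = 5.09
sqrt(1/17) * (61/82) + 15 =61 * sqrt(17)/1394 + 15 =15.18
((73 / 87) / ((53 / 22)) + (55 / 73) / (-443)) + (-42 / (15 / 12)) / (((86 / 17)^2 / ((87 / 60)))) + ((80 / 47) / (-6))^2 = -134905027300269533 / 91357791991183350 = -1.48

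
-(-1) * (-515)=-515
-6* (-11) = 66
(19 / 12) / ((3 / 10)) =95 / 18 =5.28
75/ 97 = 0.77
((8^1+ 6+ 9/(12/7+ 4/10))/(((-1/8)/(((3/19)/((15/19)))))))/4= -1351/185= -7.30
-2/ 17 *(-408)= 48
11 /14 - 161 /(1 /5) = -11259 /14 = -804.21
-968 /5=-193.60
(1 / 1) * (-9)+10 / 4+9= 5 / 2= 2.50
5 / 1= 5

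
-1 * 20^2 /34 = -200 /17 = -11.76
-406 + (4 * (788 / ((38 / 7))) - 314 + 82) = -1090 / 19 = -57.37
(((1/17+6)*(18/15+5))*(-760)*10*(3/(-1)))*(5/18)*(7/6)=42466900/153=277561.44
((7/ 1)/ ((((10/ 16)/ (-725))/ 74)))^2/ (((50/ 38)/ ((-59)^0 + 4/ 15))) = 5213659822336/ 15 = 347577321489.07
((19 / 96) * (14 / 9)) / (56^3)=19 / 10838016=0.00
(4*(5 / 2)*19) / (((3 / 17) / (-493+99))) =-1272620 / 3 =-424206.67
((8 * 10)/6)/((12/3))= 10/3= 3.33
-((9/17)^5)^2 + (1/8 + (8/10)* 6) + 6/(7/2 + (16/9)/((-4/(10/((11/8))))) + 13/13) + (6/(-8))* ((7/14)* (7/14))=383309529423713801/40481157521015920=9.47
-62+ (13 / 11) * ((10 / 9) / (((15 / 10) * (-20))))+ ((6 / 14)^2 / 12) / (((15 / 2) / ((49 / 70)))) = -12898603 / 207900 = -62.04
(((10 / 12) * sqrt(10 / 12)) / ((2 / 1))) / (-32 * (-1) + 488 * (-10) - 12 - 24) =-5 * sqrt(30) / 351648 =-0.00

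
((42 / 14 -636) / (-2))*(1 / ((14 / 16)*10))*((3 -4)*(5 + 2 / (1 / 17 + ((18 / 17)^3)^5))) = -51019721910846173343006 / 242025645506290077635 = -210.80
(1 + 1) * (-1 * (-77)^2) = -11858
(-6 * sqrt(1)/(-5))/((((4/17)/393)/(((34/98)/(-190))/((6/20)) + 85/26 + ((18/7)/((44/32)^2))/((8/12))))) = 10629.38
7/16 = 0.44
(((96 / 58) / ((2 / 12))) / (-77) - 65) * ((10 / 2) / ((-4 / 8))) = 1454330 / 2233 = 651.29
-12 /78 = -2 /13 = -0.15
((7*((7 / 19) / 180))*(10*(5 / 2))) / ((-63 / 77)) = -2695 / 6156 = -0.44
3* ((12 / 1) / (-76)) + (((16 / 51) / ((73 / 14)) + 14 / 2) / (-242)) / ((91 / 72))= -18424977 / 37089767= -0.50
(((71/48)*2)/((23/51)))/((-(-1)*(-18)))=-1207/3312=-0.36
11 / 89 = 0.12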